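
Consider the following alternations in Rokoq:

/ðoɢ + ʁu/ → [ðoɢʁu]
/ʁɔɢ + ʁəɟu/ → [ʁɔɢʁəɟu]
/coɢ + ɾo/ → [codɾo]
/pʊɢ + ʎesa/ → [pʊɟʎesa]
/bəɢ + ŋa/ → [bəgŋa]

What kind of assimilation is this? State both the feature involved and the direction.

regressive place assimilation

Underlying /ɢ/ is realised as [d] next to /ɾ/; /ɾ/ itself does not change.
/ɢ/ is uvular while /ɾ/ is alveolar; the output [d] is alveolar, matching the trigger — so the feature that spreads is place.
Manner and voice are unchanged, so the assimilation is partial, not total.
The other alternating forms pattern the same way: /ɢ/ → [ɟ] before /ʎ/ (uvular → palatal, matching palatal); /ɢ/ → [g] before /ŋ/ (uvular → velar, matching velar) — only place changes, and always toward the following segment.
Nothing changes in [ðoɢʁu], [ʁɔɢʁəɟu]: there the adjacent consonants already agree in place (/ɢ/ and /ʁ/ are both uvular; /ɢ/ and /ʁ/ are both uvular), so these forms are consistent with the same rule.
The trigger is the following segment, so the direction is regressive (anticipatory).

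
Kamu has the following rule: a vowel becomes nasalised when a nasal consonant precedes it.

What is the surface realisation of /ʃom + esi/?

The vowel /e/ is adjacent to the preceding nasal /m/, so it acquires [+nasal] and surfaces as [ẽ].

[ʃomẽsi]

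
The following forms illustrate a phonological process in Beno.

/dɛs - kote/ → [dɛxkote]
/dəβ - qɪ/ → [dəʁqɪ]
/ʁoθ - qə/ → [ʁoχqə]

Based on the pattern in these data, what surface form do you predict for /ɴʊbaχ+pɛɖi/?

The data show regressive place assimilation: /s/ → [x] before /k/; /β/ → [ʁ] before /q/; /θ/ → [χ] before /q/. In each pair only place changes, matching the following consonant, while manner and voice stay constant.
/χ/ is a voiceless uvular fricative. The following trigger /p/ is bilabial, so /χ/ must become bilabial as well.
Changing only its place to bilabial gives [ɸ] — the voiceless bilabial fricative.

[ɴʊbaɸpɛɖi]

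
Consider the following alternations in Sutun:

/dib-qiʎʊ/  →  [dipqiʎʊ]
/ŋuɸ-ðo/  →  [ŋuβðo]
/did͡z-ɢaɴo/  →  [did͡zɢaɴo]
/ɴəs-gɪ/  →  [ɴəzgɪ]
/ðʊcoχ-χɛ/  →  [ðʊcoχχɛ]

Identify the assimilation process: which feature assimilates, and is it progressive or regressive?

regressive voicing assimilation

Underlying /b/ is realised as [p] next to /q/; /q/ itself does not change.
The change voiced → voiceless matches the voicing of the following /q/, identifying this as voicing assimilation.
Place and manner are unchanged, so the assimilation is partial, not total.
Checking the remaining alternations: /ɸ/ → [β] before /ð/ (voiceless → voiced, matching voiced); /s/ → [z] before /g/ (voiceless → voiced, matching voiced) — only voicing changes, and always toward the following segment.
Nothing changes in [did͡zɢaɴo], [ðʊcoχχɛ]: there the adjacent consonants already agree in voicing (/d͡z/ and /ɢ/ are both voiced; /χ/ and /χ/ are both voiceless), so these forms are consistent with the same rule.
Since the segment that changes precedes the conditioning segment, the assimilation is regressive.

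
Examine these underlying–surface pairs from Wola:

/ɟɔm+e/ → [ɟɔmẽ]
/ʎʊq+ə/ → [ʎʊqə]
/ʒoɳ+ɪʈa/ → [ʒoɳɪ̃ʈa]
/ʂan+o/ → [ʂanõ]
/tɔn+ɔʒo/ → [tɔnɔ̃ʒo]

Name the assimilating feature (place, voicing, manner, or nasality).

The vowel /e/ surfaces as nasalised [ẽ] next to the preceding nasal /m/ — it has acquired the [+nasal] feature of its neighbour.
Likewise in the remaining data: /ɪ/ → [ɪ̃] after /ɳ/; /o/ → [õ] after /n/; /ɔ/ → [ɔ̃] after /n/ — each time a vowel is nasalised next to a preceding nasal.
No change occurs in [ʎʊqə] because the vowel at the boundary is adjacent to an oral consonant, not a nasal (/ə/ next to /q/).

nasality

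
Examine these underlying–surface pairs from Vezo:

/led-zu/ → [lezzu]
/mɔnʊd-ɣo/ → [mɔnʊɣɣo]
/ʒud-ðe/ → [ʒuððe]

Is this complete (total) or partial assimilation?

Comparing underlying and surface forms, /d/ → [ɣ] is the alternation; the neighbouring /ɣ/ is constant.
The output [ɣ] is identical to the trigger /ɣ/ — every feature (place, manner, voicing) has been copied — so this is total assimilation.
The remaining alternations confirm this: /d/ → [z] before /z/; /d/ → [ð] before /ð/ — in each case the output is a copy of the following consonant.

total assimilation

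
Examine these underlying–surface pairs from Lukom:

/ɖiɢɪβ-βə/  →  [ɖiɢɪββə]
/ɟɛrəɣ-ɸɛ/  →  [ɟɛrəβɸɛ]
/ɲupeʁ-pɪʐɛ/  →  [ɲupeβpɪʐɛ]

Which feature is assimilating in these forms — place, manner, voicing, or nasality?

place

Underlying /ɣ/ is realised as [β] next to /ɸ/; /ɸ/ itself does not change.
/ɣ/ is velar while /ɸ/ is bilabial; the output [β] is bilabial, matching the trigger — so the feature that spreads is place.
Checking the remaining alternation: /ʁ/ → [β] before /p/ (uvular → bilabial, matching bilabial) — only place changes, and always toward the following segment.
Nothing changes in [ɖiɢɪββə]: there the adjacent consonants already agree in place (/β/ and /β/ are both bilabial), so this form is consistent with the same rule.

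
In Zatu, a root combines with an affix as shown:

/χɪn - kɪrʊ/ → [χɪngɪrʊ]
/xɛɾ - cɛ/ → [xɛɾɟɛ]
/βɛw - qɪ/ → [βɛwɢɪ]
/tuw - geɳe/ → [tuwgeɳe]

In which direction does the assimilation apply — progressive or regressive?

progressive

The segment that alternates is /k/, which surfaces as [g] when adjacent to /n/.
/k/ is voiceless while /n/ is voiced; the output [g] is voiced, matching the trigger — so the feature that spreads is voicing.
Checking the remaining alternations: /c/ → [ɟ] after /ɾ/ (voiceless → voiced, matching voiced); /q/ → [ɢ] after /w/ (voiceless → voiced, matching voiced) — only voicing changes, and always toward the preceding segment.
Nothing changes in [tuwgeɳe]: there the adjacent consonants already agree in voicing (/g/ and /w/ are both voiced), so this form is consistent with the same rule.
The trigger is the preceding segment, so the direction is progressive (perseverative).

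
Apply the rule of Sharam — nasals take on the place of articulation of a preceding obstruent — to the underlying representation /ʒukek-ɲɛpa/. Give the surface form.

The rule targets /ɲ/ (voiced palatal nasal), which sits after the trigger /k/ (velar).
The voiced velar nasal is [ŋ], so /ɲ/ → [ŋ].

[ʒukekŋɛpa]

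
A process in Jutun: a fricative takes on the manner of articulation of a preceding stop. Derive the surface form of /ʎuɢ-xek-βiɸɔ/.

[ʎuɢkekbiɸɔ]

The rule targets /x/ (voiceless velar fricative), which sits after the trigger /ɢ/ (stop).
A voiceless velar stop is [k], so the surface segment is [k].
The same rule applies at the second boundary: /β/ → [b] next to /k/.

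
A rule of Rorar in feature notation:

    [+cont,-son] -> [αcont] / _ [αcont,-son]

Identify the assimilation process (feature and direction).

regressive manner assimilation

The shared variable α links the value of [cont] on the target to that of the neighbouring obstruent. [cont] distinguishes stops from fricatives — a manner-of-articulation feature — so this is manner assimilation.
The conditioning segment sits to the right of the focus bar, meaning the trigger follows the segment that changes — regressive assimilation.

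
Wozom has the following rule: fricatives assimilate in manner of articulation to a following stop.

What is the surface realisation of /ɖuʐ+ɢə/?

The rule targets /ʐ/ (voiced retroflex fricative), which sits before the trigger /ɢ/ (stop).
Changing only its manner to stop gives [ɖ] — the voiced retroflex stop.

[ɖuɖɢə]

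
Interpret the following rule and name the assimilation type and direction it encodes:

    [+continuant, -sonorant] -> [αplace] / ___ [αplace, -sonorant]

The rule copies the place features (abbreviated [place]) from the environment onto the target, so the assimilating feature is place.
The conditioning segment sits to the right of the focus bar, meaning the trigger follows the segment that changes — regressive assimilation.

regressive place assimilation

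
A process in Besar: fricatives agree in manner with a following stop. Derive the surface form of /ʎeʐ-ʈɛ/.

/ʐ/ is a voiced retroflex fricative. The following trigger /ʈ/ is a stop, so /ʐ/ must become a stop as well.
The voiced retroflex stop is [ɖ], so /ʐ/ → [ɖ].

[ʎeɖʈɛ]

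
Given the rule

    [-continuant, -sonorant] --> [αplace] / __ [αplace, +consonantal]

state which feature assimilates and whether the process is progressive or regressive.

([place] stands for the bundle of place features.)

regressive place assimilation

The rule copies the place features (abbreviated [place]) from the environment onto the target, so the assimilating feature is place.
The conditioning segment sits to the right of the focus bar, meaning the trigger follows the segment that changes — regressive assimilation.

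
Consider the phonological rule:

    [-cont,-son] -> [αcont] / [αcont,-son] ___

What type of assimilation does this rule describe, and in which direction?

The rule copies [cont] (continuancy) from the environment onto the target stops; since [±cont] encodes the stop/fricative manner contrast, the assimilating dimension is manner.
The conditioning segment sits to the left of the focus bar, meaning the trigger precedes the segment that changes — progressive assimilation.

progressive manner assimilation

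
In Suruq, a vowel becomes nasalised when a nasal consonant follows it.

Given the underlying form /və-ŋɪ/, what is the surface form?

/ə/ sits next to the nasal /ŋ/ and is therefore nasalised to [ə̃].

[və̃ŋɪ]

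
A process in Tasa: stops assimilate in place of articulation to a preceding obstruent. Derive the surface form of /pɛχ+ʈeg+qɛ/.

The rule targets /ʈ/ (voiceless retroflex stop), which sits after the trigger /χ/ (uvular).
Changing only its place to uvular gives [q] — the voiceless uvular stop.
At the second juncture, /q/ likewise becomes [k] adjacent to /g/.

[pɛχqegkɛ]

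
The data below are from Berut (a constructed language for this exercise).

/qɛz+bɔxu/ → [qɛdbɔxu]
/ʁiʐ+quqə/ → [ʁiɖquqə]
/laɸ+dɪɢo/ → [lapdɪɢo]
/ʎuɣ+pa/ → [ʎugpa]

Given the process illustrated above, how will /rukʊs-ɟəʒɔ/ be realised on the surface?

[rukʊtɟəʒɔ]

The data show regressive manner assimilation: /z/ → [d] before /b/; /ʐ/ → [ɖ] before /q/; /ɸ/ → [p] before /d/; /ɣ/ → [g] before /p/. In each pair only manner changes, matching the following consonant, while place and voice stay constant.
The rule targets /s/ (voiceless alveolar fricative), which sits before the trigger /ɟ/ (stop).
Changing only its manner to stop gives [t] — the voiceless alveolar stop.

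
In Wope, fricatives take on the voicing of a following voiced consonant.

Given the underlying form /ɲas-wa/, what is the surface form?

[ɲazwa]

The rule targets /s/ (voiceless alveolar fricative), which sits before the trigger /w/ (voiced).
A voiced alveolar fricative is [z], so the surface segment is [z].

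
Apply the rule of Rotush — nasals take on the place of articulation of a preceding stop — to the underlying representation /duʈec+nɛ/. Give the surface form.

/n/ is a voiced alveolar nasal. The preceding trigger /c/ is palatal, so /n/ must become palatal as well.
Changing only its place to palatal gives [ɲ] — the voiced palatal nasal.

[duʈecɲɛ]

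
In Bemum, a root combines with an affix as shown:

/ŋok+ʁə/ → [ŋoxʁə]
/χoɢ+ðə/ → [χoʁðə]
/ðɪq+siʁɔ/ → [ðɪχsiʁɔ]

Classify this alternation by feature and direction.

regressive manner assimilation

The segment that alternates is /k/, which surfaces as [x] when adjacent to /ʁ/.
/k/ is a stop while /ʁ/ is a fricative; the output [x] is a fricative, matching the trigger — so the feature that spreads is manner.
Place and voice are unchanged, so the assimilation is partial, not total.
The same holds elsewhere in the data: /ɢ/ → [ʁ] before /ð/ (stop → fricative, matching a fricative); /q/ → [χ] before /s/ (stop → fricative, matching a fricative) — only manner changes, and always toward the following segment.
The trigger is the following segment, so the direction is regressive (anticipatory).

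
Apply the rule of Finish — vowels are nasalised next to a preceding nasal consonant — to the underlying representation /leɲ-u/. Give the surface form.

/u/ sits next to the nasal /ɲ/ and is therefore nasalised to [ũ].

[leɲũ]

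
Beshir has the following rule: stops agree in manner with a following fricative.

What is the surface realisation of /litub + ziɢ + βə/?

[lituβziʁβə]

/b/ is a voiced bilabial stop. The following trigger /z/ is a fricative, so /b/ must become a fricative as well.
A voiced bilabial fricative is [β], so the surface segment is [β].
At the second juncture, /ɢ/ likewise becomes [ʁ] adjacent to /β/.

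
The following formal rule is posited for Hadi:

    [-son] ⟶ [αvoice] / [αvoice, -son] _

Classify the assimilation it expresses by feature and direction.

The shared variable α links the value of [voice] on the target to the same value on the neighbouring segment, so voicing is the feature that assimilates.
The conditioning segment sits to the left of the focus bar, meaning the trigger precedes the segment that changes — progressive assimilation.

progressive voicing assimilation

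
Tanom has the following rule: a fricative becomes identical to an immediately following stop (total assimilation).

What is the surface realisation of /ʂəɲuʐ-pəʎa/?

[ʂəɲuppəʎa]

/ʐ/ is the segment targeted by the rule; it sits immediately before /p/, so it assimilates completely and surfaces as [p].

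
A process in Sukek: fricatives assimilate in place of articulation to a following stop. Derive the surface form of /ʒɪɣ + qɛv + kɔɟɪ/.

[ʒɪʁqɛɣkɔɟɪ]

/ɣ/ is a voiced velar fricative. The following trigger /q/ is uvular, so /ɣ/ must become uvular as well.
A voiced uvular fricative is [ʁ], so the surface segment is [ʁ].
At the second juncture, /v/ likewise becomes [ɣ] adjacent to /k/.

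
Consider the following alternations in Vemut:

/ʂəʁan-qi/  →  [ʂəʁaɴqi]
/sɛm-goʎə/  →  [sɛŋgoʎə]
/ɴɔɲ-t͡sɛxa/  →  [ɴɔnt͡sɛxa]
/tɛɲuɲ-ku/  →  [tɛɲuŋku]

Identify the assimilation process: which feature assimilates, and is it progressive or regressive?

regressive place assimilation

The segment that alternates is /n/, which surfaces as [ɴ] when adjacent to /q/.
The change alveolar → uvular matches the place of the following /q/, identifying this as place assimilation.
Manner and voice are unchanged, so the assimilation is partial, not total.
Checking the remaining alternations: /m/ → [ŋ] before /g/ (bilabial → velar, matching velar); /ɲ/ → [n] before /t͡s/ (palatal → alveolar, matching alveolar); /ɲ/ → [ŋ] before /k/ (palatal → velar, matching velar) — only place changes, and always toward the following segment.
The trigger is the following segment, so the direction is regressive (anticipatory).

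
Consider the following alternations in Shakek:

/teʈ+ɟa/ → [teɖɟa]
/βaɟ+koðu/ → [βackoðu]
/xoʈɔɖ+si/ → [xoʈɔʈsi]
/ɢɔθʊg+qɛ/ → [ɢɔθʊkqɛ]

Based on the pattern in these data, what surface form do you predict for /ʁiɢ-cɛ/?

[ʁiqcɛ]

The data show regressive voicing assimilation: /ʈ/ → [ɖ] before /ɟ/; /ɟ/ → [c] before /k/; /ɖ/ → [ʈ] before /s/; /g/ → [k] before /q/. In each pair only voicing changes, matching the following consonant, while place and manner stay constant.
The rule targets /ɢ/ (voiced uvular stop), which sits before the trigger /c/ (voiceless).
A voiceless uvular stop is [q], so the surface segment is [q].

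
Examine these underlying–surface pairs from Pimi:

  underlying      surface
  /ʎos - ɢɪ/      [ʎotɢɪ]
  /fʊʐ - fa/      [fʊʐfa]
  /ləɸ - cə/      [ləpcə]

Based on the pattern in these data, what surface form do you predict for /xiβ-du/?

[xibdu]

The data show regressive manner assimilation: /s/ → [t] before /ɢ/; /ɸ/ → [p] before /c/. In each pair only manner changes, matching the following consonant, while place and voice stay constant.
No alternation appears in [fʊʐfa]: there the adjacent consonants already agree in manner (/ʐ/ and /f/ are both fricatives), so this form is consistent with the same rule.
/β/ is a voiced bilabial fricative. The following trigger /d/ is a stop, so /β/ must become a stop as well.
A voiced bilabial stop is [b], so the surface segment is [b].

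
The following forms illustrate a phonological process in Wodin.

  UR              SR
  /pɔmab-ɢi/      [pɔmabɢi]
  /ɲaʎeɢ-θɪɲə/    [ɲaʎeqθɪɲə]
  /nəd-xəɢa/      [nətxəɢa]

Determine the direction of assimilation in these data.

regressive

Underlying /ɢ/ is realised as [q] next to /θ/; /θ/ itself does not change.
The change voiced → voiceless matches the voicing of the following /θ/, identifying this as voicing assimilation.
The other alternating form patterns the same way: /d/ → [t] before /x/ (voiced → voiceless, matching voiceless) — only voicing changes, and always toward the following segment.
Nothing changes in [pɔmabɢi]: there the adjacent consonants already agree in voicing (/b/ and /ɢ/ are both voiced), so this form is consistent with the same rule.
Since the segment that changes precedes the conditioning segment, the assimilation is regressive.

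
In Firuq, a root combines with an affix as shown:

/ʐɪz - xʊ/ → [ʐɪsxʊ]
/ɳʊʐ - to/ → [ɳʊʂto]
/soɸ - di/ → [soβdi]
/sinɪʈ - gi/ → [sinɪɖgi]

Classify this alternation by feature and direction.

The segment that alternates is /z/, which surfaces as [s] when adjacent to /x/.
The change voiced → voiceless matches the voicing of the following /x/, identifying this as voicing assimilation.
Place and manner are unchanged, so the assimilation is partial, not total.
The other alternating forms pattern the same way: /ʐ/ → [ʂ] before /t/ (voiced → voiceless, matching voiceless); /ɸ/ → [β] before /d/ (voiceless → voiced, matching voiced); /ʈ/ → [ɖ] before /g/ (voiceless → voiced, matching voiced) — only voicing changes, and always toward the following segment.
The trigger is the following segment, so the direction is regressive (anticipatory).

regressive voicing assimilation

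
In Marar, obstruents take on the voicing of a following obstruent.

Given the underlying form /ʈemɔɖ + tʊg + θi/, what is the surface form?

[ʈemɔʈtʊkθi]

The rule targets /ɖ/ (voiced retroflex stop), which sits before the trigger /t/ (voiceless).
The voiceless retroflex stop is [ʈ], so /ɖ/ → [ʈ].
The same rule applies at the second boundary: /g/ → [k] next to /θ/.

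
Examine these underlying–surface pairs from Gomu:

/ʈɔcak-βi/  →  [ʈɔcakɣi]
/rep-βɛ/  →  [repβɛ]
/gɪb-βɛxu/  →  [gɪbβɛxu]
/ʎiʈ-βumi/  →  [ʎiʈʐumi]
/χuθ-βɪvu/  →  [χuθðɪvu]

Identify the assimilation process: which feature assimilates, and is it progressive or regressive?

Underlying /β/ is realised as [ɣ] next to /k/; /k/ itself does not change.
The change bilabial → velar matches the place of the preceding /k/, identifying this as place assimilation.
Manner and voice are unchanged, so the assimilation is partial, not total.
The other alternating forms pattern the same way: /β/ → [ʐ] after /ʈ/ (bilabial → retroflex, matching retroflex); /β/ → [ð] after /θ/ (bilabial → dental, matching dental) — only place changes, and always toward the preceding segment.
Nothing changes in [repβɛ], [gɪbβɛxu]: there the adjacent consonants already agree in place (/β/ and /p/ are both bilabial; /β/ and /b/ are both bilabial), so these forms are consistent with the same rule.
Since the segment that changes follows the conditioning segment, the assimilation is progressive.

progressive place assimilation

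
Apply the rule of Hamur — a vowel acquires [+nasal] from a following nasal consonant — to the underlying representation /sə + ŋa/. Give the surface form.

[sə̃ŋa]

/ə/ sits next to the nasal /ŋ/ and is therefore nasalised to [ə̃].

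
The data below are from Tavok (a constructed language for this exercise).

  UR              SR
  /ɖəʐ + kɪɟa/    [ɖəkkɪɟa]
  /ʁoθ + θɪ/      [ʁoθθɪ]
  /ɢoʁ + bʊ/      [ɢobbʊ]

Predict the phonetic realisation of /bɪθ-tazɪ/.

The data show regressive total assimilation (/ʐ/ → [k] before /k/; /ʁ/ → [b] before /b/): in every case the target segment becomes identical to its following neighbour, copying more than a single feature.
In [ʁoθθɪ] the two consonants at the boundary are already identical (/θ/ + /θ/), so the rule applies vacuously and nothing changes.
/θ/ is the segment targeted by the rule; it sits immediately before /t/, so it assimilates completely and surfaces as [t].

[bɪttazɪ]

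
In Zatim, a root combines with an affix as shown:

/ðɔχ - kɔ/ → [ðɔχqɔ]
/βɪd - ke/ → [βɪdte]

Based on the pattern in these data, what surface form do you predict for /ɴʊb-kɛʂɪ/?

The data show progressive place assimilation: /k/ → [q] after /χ/; /k/ → [t] after /d/. In each pair only place changes, matching the preceding consonant, while manner and voice stay constant.
/k/ is a voiceless velar stop. The preceding trigger /b/ is bilabial, so /k/ must become bilabial as well.
A voiceless bilabial stop is [p], so the surface segment is [p].

[ɴʊbpɛʂɪ]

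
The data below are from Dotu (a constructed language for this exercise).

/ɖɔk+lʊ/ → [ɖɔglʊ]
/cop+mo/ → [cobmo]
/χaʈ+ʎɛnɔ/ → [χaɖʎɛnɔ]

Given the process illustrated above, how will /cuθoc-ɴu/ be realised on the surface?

[cuθoɟɴu]

The data show regressive voicing assimilation: /k/ → [g] before /l/; /p/ → [b] before /m/; /ʈ/ → [ɖ] before /ʎ/. In each pair only voicing changes, matching the following consonant, while place and manner stay constant.
The rule targets /c/ (voiceless palatal stop), which sits before the trigger /ɴ/ (voiced).
The voiced palatal stop is [ɟ], so /c/ → [ɟ].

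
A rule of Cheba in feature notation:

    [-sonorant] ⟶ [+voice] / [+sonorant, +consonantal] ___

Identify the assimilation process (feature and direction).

The structural change is [+voice], and the conditioning segment [+sonorant, +consonantal] (a sonorant consonant) is itself voiced, so the target comes to share the voicing of its neighbour — voicing assimilation.
The conditioning segment sits to the left of the focus bar, meaning the trigger precedes the segment that changes — progressive assimilation.

progressive voicing assimilation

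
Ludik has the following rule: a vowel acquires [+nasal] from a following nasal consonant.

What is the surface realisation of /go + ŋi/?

[gõŋi]

The vowel /o/ is adjacent to the following nasal /ŋ/, so it acquires [+nasal] and surfaces as [õ].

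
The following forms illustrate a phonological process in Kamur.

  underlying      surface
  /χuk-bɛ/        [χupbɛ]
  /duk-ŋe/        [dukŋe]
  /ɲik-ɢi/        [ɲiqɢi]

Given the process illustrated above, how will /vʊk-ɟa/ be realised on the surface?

The data show regressive place assimilation: /k/ → [p] before /b/; /k/ → [q] before /ɢ/. In each pair only place changes, matching the following consonant, while manner and voice stay constant.
No alternation appears in [dukŋe]: there the adjacent consonants already agree in place (/k/ and /ŋ/ are both velar), so this form is consistent with the same rule.
The rule targets /k/ (voiceless velar stop), which sits before the trigger /ɟ/ (palatal).
The voiceless palatal stop is [c], so /k/ → [c].

[vʊcɟa]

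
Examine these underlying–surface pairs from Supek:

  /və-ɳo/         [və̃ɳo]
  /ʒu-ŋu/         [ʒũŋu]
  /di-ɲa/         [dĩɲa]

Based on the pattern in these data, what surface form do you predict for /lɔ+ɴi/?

The data show regressive nasality assimilation (vowel nasalisation): /ə/ → [ə̃] before /ɳ/; /u/ → [ũ] before /ŋ/; /i/ → [ĩ] before /ɲ/ — a vowel is nasalised by an immediately following nasal consonant.
The vowel /ɔ/ is adjacent to the following nasal /ɴ/, so it acquires [+nasal] and surfaces as [ɔ̃].

[lɔ̃ɴi]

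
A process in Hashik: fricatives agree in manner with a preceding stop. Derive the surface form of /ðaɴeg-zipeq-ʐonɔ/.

/z/ is a voiced alveolar fricative. The preceding trigger /g/ is a stop, so /z/ must become a stop as well.
The voiced alveolar stop is [d], so /z/ → [d].
The same rule applies at the second boundary: /ʐ/ → [ɖ] next to /q/.

[ðaɴegdipeqɖonɔ]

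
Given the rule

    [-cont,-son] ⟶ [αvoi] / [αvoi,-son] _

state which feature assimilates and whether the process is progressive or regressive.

progressive voicing assimilation

The shared variable α links the value of [voi] on the target to the same value on the neighbouring segment, so voicing is the feature that assimilates.
Since the environment is written before the underscore, the trigger precedes the target; the direction is progressive.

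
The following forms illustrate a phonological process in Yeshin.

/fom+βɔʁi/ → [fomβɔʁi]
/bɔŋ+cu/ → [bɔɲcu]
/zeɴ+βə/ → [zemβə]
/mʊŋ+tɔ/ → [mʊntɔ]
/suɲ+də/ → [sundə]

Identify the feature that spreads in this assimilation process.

The segment that alternates is /ŋ/, which surfaces as [ɲ] when adjacent to /c/.
The change velar → palatal matches the place of the following /c/, identifying this as place assimilation.
The same holds elsewhere in the data: /ɴ/ → [m] before /β/ (uvular → bilabial, matching bilabial); /ŋ/ → [n] before /t/ (velar → alveolar, matching alveolar); /ɲ/ → [n] before /d/ (palatal → alveolar, matching alveolar) — only place changes, and always toward the following segment.
Nothing changes in [fomβɔʁi]: there the adjacent consonants already agree in place (/m/ and /β/ are both bilabial), so this form is consistent with the same rule.

place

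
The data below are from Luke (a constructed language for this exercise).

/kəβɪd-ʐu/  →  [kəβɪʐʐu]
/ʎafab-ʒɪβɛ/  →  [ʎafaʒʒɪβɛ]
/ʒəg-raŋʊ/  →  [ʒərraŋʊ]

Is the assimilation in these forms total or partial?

Underlying /d/ is realised as [ʐ] next to /ʐ/; /ʐ/ itself does not change.
The output [ʐ] is identical to the trigger /ʐ/ — every feature (place, manner, voicing) has been copied — so this is total assimilation.
The remaining alternations confirm this: /b/ → [ʒ] before /ʒ/; /g/ → [r] before /r/ — in each case the output is a copy of the following consonant.

total assimilation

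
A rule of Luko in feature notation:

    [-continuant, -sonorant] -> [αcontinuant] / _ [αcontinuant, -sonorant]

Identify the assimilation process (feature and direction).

regressive manner assimilation

The shared variable α links the value of [continuant] on the target to that of the neighbouring obstruent. [continuant] distinguishes stops from fricatives — a manner-of-articulation feature — so this is manner assimilation.
The conditioning segment sits to the right of the focus bar, meaning the trigger follows the segment that changes — regressive assimilation.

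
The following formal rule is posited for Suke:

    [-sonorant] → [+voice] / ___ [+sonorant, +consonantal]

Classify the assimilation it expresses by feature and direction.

The structural change is [+voice], and the conditioning segment [+sonorant, +consonantal] (a sonorant consonant) is itself voiced, so the target comes to share the voicing of its neighbour — voicing assimilation.
Since the environment is written after the underscore, the trigger follows the target; the direction is regressive.

regressive voicing assimilation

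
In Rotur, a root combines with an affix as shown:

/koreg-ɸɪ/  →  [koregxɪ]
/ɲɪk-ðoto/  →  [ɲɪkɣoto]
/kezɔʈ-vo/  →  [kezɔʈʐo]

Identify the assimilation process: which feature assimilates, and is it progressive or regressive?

progressive place assimilation

Comparing underlying and surface forms, /ɸ/ → [x] is the alternation; the neighbouring /g/ is constant.
/ɸ/ is bilabial while /g/ is velar; the output [x] is velar, matching the trigger — so the feature that spreads is place.
Manner and voice are unchanged, so the assimilation is partial, not total.
The same holds elsewhere in the data: /ð/ → [ɣ] after /k/ (dental → velar, matching velar); /v/ → [ʐ] after /ʈ/ (labiodental → retroflex, matching retroflex) — only place changes, and always toward the preceding segment.
Since the segment that changes follows the conditioning segment, the assimilation is progressive.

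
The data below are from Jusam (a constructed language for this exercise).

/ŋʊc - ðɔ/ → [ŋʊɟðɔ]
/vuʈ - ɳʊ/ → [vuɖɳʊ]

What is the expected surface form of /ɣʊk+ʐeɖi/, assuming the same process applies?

The data show regressive voicing assimilation: /c/ → [ɟ] before /ð/; /ʈ/ → [ɖ] before /ɳ/. In each pair only voicing changes, matching the following consonant, while place and manner stay constant.
/k/ is a voiceless velar stop. The following trigger /ʐ/ is voiced, so /k/ must become voiced as well.
A voiced velar stop is [g], so the surface segment is [g].

[ɣʊgʐeɖi]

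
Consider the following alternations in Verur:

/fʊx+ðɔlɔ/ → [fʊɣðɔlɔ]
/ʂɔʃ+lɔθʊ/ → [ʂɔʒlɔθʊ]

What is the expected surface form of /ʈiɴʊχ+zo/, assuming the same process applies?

[ʈiɴʊʁzo]

The data show regressive voicing assimilation: /x/ → [ɣ] before /ð/; /ʃ/ → [ʒ] before /l/. In each pair only voicing changes, matching the following consonant, while place and manner stay constant.
The rule targets /χ/ (voiceless uvular fricative), which sits before the trigger /z/ (voiced).
Changing only its voicing to voiced gives [ʁ] — the voiced uvular fricative.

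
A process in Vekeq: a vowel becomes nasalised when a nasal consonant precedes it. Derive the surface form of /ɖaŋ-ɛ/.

The vowel /ɛ/ is adjacent to the preceding nasal /ŋ/, so it acquires [+nasal] and surfaces as [ɛ̃].

[ɖaŋɛ̃]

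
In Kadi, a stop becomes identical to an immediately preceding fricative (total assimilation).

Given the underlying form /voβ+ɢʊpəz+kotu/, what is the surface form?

/ɢ/ is the segment targeted by the rule; it sits immediately after /β/, so it assimilates completely and surfaces as [β].
The same rule applies at the second boundary: /k/ → [z] next to /z/.

[voββʊpəzzotu]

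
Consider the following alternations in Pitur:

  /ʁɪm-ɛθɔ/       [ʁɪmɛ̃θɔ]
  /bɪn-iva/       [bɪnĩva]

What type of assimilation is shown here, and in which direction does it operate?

The vowel /ɛ/ surfaces as nasalised [ɛ̃] next to the preceding nasal /m/ — it has acquired the [+nasal] feature of its neighbour.
The other form shows the same pattern: /i/ → [ĩ] after /n/ — each time a vowel is nasalised next to a preceding nasal.
Because the conditioning nasal is to the left of the vowel that changes, the process is progressive (perseverative).

progressive nasality assimilation (vowel nasalisation)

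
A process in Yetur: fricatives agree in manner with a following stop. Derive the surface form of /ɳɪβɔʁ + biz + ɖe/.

The rule targets /ʁ/ (voiced uvular fricative), which sits before the trigger /b/ (stop).
A voiced uvular stop is [ɢ], so the surface segment is [ɢ].
The same rule applies at the second boundary: /z/ → [d] next to /ɖ/.

[ɳɪβɔɢbidɖe]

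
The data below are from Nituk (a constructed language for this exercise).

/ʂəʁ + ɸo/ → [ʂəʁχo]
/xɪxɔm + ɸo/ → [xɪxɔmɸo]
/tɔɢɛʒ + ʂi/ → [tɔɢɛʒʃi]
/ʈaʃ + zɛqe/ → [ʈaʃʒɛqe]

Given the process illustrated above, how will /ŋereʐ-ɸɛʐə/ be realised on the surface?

The data show progressive place assimilation: /ɸ/ → [χ] after /ʁ/; /ʂ/ → [ʃ] after /ʒ/; /z/ → [ʒ] after /ʃ/. In each pair only place changes, matching the preceding consonant, while manner and voice stay constant.
Nothing changes in [xɪxɔmɸo]: there the adjacent consonants already agree in place (/ɸ/ and /m/ are both bilabial), so this form is consistent with the same rule.
The rule targets /ɸ/ (voiceless bilabial fricative), which sits after the trigger /ʐ/ (retroflex).
The voiceless retroflex fricative is [ʂ], so /ɸ/ → [ʂ].

[ŋereʐʂɛʐə]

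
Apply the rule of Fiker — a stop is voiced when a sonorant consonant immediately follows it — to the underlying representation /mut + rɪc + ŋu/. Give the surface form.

[mudrɪɟŋu]

/t/ is a voiceless alveolar stop. The following trigger /r/ is voiced, so /t/ must become voiced as well.
A voiced alveolar stop is [d], so the surface segment is [d].
The same rule applies at the second boundary: /c/ → [ɟ] next to /ŋ/.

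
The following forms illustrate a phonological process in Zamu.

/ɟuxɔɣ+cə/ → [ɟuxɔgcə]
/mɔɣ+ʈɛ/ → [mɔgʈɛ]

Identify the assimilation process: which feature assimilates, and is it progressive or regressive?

The segment that alternates is /ɣ/, which surfaces as [g] when adjacent to /c/.
The change fricative → stop matches the manner of the following /c/, identifying this as manner assimilation.
Place and voice are unchanged, so the assimilation is partial, not total.
The same holds elsewhere in the data: /ɣ/ → [g] before /ʈ/ (fricative → stop, matching a stop) — only manner changes, and always toward the following segment.
Since the segment that changes precedes the conditioning segment, the assimilation is regressive.

regressive manner assimilation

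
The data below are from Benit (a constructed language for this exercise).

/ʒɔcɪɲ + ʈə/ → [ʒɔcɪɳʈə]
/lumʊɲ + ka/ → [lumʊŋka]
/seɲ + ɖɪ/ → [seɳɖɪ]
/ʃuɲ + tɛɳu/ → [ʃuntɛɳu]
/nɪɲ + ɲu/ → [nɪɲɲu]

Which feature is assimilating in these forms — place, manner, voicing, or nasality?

place

The segment that alternates is /ɲ/, which surfaces as [ɳ] when adjacent to /ʈ/.
The change palatal → retroflex matches the place of the following /ʈ/, identifying this as place assimilation.
The same holds elsewhere in the data: /ɲ/ → [ŋ] before /k/ (palatal → velar, matching velar); /ɲ/ → [ɳ] before /ɖ/ (palatal → retroflex, matching retroflex); /ɲ/ → [n] before /t/ (palatal → alveolar, matching alveolar) — only place changes, and always toward the following segment.
No alternation appears in [nɪɲɲu]: there the adjacent consonants already agree in place (/ɲ/ and /ɲ/ are both palatal), so this form is consistent with the same rule.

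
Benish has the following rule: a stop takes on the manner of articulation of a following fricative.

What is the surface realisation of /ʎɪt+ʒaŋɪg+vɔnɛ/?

The rule targets /t/ (voiceless alveolar stop), which sits before the trigger /ʒ/ (fricative).
The voiceless alveolar fricative is [s], so /t/ → [s].
At the second juncture, /g/ likewise becomes [ɣ] adjacent to /v/.

[ʎɪsʒaŋɪɣvɔnɛ]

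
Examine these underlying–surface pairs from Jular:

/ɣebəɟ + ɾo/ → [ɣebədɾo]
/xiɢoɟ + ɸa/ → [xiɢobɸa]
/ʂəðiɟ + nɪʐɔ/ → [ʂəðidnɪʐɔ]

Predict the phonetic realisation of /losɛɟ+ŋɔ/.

[losɛgŋɔ]

The data show regressive place assimilation: /ɟ/ → [d] before /ɾ/; /ɟ/ → [b] before /ɸ/; /ɟ/ → [d] before /n/. In each pair only place changes, matching the following consonant, while manner and voice stay constant.
The rule targets /ɟ/ (voiced palatal stop), which sits before the trigger /ŋ/ (velar).
A voiced velar stop is [g], so the surface segment is [g].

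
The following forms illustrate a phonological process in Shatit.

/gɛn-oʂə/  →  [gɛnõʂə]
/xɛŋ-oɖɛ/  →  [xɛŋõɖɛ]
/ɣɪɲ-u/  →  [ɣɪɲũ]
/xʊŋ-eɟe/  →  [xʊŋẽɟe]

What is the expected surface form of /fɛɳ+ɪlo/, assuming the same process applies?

[fɛɳɪ̃lo]

The data show progressive nasality assimilation (vowel nasalisation): /o/ → [õ] after /n/; /o/ → [õ] after /ŋ/; /u/ → [ũ] after /ɲ/; /e/ → [ẽ] after /ŋ/ — a vowel is nasalised by an immediately preceding nasal consonant.
The vowel /ɪ/ is adjacent to the preceding nasal /ɳ/, so it acquires [+nasal] and surfaces as [ɪ̃].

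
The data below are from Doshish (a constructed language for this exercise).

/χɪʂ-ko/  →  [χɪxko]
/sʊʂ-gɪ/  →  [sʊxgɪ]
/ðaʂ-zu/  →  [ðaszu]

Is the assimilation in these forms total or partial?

partial assimilation

Underlying /ʂ/ is realised as [x] next to /k/; /k/ itself does not change.
/ʂ/ is retroflex while /k/ is velar; the output [x] is velar, matching the trigger — so the feature that spreads is place.
Manner and voice are unchanged, so the assimilation is partial, not total.
Checking the remaining alternations: /ʂ/ → [x] before /g/ (retroflex → velar, matching velar); /ʂ/ → [s] before /z/ (retroflex → alveolar, matching alveolar) — only place changes, and always toward the following segment.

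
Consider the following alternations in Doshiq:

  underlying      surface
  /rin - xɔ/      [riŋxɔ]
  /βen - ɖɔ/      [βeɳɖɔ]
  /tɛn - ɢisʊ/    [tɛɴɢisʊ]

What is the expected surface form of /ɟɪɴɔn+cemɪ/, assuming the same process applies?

The data show regressive place assimilation: /n/ → [ŋ] before /x/; /n/ → [ɳ] before /ɖ/; /n/ → [ɴ] before /ɢ/. In each pair only place changes, matching the following consonant, while manner and voice stay constant.
The rule targets /n/ (voiced alveolar nasal), which sits before the trigger /c/ (palatal).
A voiced palatal nasal is [ɲ], so the surface segment is [ɲ].

[ɟɪɴɔɲcemɪ]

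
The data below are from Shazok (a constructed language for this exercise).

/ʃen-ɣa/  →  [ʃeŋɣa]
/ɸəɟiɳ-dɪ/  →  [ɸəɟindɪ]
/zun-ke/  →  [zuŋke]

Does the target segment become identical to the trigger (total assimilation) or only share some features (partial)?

Comparing underlying and surface forms, /n/ → [ŋ] is the alternation; the neighbouring /ɣ/ is constant.
The change alveolar → velar matches the place of the following /ɣ/, identifying this as place assimilation.
Manner and voice are unchanged, so the assimilation is partial, not total.
The other alternating forms pattern the same way: /ɳ/ → [n] before /d/ (retroflex → alveolar, matching alveolar); /n/ → [ŋ] before /k/ (alveolar → velar, matching velar) — only place changes, and always toward the following segment.

partial assimilation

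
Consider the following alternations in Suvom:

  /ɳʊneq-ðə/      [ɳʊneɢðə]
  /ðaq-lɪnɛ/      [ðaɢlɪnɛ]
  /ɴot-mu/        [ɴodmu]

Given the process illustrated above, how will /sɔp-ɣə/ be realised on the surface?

The data show regressive voicing assimilation: /q/ → [ɢ] before /ð/; /q/ → [ɢ] before /l/; /t/ → [d] before /m/. In each pair only voicing changes, matching the following consonant, while place and manner stay constant.
/p/ is a voiceless bilabial stop. The following trigger /ɣ/ is voiced, so /p/ must become voiced as well.
A voiced bilabial stop is [b], so the surface segment is [b].

[sɔbɣə]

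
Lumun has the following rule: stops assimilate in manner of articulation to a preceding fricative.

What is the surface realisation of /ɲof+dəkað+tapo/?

[ɲofzəkaðsapo]

The rule targets /d/ (voiced alveolar stop), which sits after the trigger /f/ (fricative).
Changing only its manner to fricative gives [z] — the voiced alveolar fricative.
The same rule applies at the second boundary: /t/ → [s] next to /ð/.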